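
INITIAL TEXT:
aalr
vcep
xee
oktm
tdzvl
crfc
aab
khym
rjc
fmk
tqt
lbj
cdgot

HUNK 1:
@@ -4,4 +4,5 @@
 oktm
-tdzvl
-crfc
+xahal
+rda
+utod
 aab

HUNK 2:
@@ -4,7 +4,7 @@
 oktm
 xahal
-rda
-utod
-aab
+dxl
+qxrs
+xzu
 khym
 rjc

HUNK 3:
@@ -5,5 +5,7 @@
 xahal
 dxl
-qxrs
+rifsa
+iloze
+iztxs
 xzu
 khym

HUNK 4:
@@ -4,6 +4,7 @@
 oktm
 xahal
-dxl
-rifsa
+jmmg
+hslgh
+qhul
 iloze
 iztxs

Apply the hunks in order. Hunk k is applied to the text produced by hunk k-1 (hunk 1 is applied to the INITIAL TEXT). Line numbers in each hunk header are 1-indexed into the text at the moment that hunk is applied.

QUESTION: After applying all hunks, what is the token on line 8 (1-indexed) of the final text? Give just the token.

Answer: qhul

Derivation:
Hunk 1: at line 4 remove [tdzvl,crfc] add [xahal,rda,utod] -> 14 lines: aalr vcep xee oktm xahal rda utod aab khym rjc fmk tqt lbj cdgot
Hunk 2: at line 4 remove [rda,utod,aab] add [dxl,qxrs,xzu] -> 14 lines: aalr vcep xee oktm xahal dxl qxrs xzu khym rjc fmk tqt lbj cdgot
Hunk 3: at line 5 remove [qxrs] add [rifsa,iloze,iztxs] -> 16 lines: aalr vcep xee oktm xahal dxl rifsa iloze iztxs xzu khym rjc fmk tqt lbj cdgot
Hunk 4: at line 4 remove [dxl,rifsa] add [jmmg,hslgh,qhul] -> 17 lines: aalr vcep xee oktm xahal jmmg hslgh qhul iloze iztxs xzu khym rjc fmk tqt lbj cdgot
Final line 8: qhul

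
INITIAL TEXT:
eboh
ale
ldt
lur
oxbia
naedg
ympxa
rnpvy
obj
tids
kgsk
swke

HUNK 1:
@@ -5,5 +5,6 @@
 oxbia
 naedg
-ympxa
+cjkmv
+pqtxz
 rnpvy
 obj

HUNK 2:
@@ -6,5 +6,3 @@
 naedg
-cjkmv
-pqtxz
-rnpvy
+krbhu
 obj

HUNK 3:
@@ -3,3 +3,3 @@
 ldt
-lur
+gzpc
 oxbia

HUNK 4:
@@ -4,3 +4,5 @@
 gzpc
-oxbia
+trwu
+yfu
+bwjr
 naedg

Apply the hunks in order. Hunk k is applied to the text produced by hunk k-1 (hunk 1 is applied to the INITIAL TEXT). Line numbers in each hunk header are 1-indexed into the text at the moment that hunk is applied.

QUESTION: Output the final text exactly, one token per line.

Hunk 1: at line 5 remove [ympxa] add [cjkmv,pqtxz] -> 13 lines: eboh ale ldt lur oxbia naedg cjkmv pqtxz rnpvy obj tids kgsk swke
Hunk 2: at line 6 remove [cjkmv,pqtxz,rnpvy] add [krbhu] -> 11 lines: eboh ale ldt lur oxbia naedg krbhu obj tids kgsk swke
Hunk 3: at line 3 remove [lur] add [gzpc] -> 11 lines: eboh ale ldt gzpc oxbia naedg krbhu obj tids kgsk swke
Hunk 4: at line 4 remove [oxbia] add [trwu,yfu,bwjr] -> 13 lines: eboh ale ldt gzpc trwu yfu bwjr naedg krbhu obj tids kgsk swke

Answer: eboh
ale
ldt
gzpc
trwu
yfu
bwjr
naedg
krbhu
obj
tids
kgsk
swke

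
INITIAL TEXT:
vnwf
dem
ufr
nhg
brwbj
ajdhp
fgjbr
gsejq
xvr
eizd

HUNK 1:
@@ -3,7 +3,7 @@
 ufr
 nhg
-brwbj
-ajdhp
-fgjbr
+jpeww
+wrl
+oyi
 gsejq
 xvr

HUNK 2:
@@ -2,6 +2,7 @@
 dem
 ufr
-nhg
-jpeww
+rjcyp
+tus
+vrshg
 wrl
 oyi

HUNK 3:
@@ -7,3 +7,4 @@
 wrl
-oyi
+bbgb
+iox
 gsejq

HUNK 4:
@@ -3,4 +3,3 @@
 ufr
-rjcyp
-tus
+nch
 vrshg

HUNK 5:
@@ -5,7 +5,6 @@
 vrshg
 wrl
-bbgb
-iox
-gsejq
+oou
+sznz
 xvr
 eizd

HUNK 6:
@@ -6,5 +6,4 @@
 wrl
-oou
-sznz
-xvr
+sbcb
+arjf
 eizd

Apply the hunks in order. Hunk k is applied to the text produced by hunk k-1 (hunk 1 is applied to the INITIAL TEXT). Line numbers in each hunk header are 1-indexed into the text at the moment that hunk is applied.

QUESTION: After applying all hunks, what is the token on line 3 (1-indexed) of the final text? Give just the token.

Hunk 1: at line 3 remove [brwbj,ajdhp,fgjbr] add [jpeww,wrl,oyi] -> 10 lines: vnwf dem ufr nhg jpeww wrl oyi gsejq xvr eizd
Hunk 2: at line 2 remove [nhg,jpeww] add [rjcyp,tus,vrshg] -> 11 lines: vnwf dem ufr rjcyp tus vrshg wrl oyi gsejq xvr eizd
Hunk 3: at line 7 remove [oyi] add [bbgb,iox] -> 12 lines: vnwf dem ufr rjcyp tus vrshg wrl bbgb iox gsejq xvr eizd
Hunk 4: at line 3 remove [rjcyp,tus] add [nch] -> 11 lines: vnwf dem ufr nch vrshg wrl bbgb iox gsejq xvr eizd
Hunk 5: at line 5 remove [bbgb,iox,gsejq] add [oou,sznz] -> 10 lines: vnwf dem ufr nch vrshg wrl oou sznz xvr eizd
Hunk 6: at line 6 remove [oou,sznz,xvr] add [sbcb,arjf] -> 9 lines: vnwf dem ufr nch vrshg wrl sbcb arjf eizd
Final line 3: ufr

Answer: ufr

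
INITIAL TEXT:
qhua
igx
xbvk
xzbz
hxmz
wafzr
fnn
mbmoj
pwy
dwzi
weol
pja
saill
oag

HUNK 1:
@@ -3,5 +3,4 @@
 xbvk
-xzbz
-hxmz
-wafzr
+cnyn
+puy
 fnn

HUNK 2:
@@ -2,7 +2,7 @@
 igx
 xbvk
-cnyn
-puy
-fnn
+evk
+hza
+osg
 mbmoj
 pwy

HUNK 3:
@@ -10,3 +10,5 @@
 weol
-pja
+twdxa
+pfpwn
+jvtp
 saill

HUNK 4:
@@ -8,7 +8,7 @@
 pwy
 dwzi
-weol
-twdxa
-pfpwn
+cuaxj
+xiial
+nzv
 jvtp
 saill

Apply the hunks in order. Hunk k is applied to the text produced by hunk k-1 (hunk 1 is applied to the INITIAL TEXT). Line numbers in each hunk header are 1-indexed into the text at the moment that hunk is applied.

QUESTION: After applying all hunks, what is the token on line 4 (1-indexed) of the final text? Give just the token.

Answer: evk

Derivation:
Hunk 1: at line 3 remove [xzbz,hxmz,wafzr] add [cnyn,puy] -> 13 lines: qhua igx xbvk cnyn puy fnn mbmoj pwy dwzi weol pja saill oag
Hunk 2: at line 2 remove [cnyn,puy,fnn] add [evk,hza,osg] -> 13 lines: qhua igx xbvk evk hza osg mbmoj pwy dwzi weol pja saill oag
Hunk 3: at line 10 remove [pja] add [twdxa,pfpwn,jvtp] -> 15 lines: qhua igx xbvk evk hza osg mbmoj pwy dwzi weol twdxa pfpwn jvtp saill oag
Hunk 4: at line 8 remove [weol,twdxa,pfpwn] add [cuaxj,xiial,nzv] -> 15 lines: qhua igx xbvk evk hza osg mbmoj pwy dwzi cuaxj xiial nzv jvtp saill oag
Final line 4: evk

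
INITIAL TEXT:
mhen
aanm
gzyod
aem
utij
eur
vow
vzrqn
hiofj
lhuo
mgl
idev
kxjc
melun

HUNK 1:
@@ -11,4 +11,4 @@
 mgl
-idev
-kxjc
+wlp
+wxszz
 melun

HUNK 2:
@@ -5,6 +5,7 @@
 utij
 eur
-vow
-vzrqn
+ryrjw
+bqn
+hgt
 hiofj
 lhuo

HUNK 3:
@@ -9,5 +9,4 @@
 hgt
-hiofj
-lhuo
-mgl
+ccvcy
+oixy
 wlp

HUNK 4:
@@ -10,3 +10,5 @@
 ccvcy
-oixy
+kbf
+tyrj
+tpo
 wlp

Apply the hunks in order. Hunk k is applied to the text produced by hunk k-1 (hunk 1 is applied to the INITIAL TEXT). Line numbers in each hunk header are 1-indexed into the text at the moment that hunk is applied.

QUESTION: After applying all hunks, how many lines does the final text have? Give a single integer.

Answer: 16

Derivation:
Hunk 1: at line 11 remove [idev,kxjc] add [wlp,wxszz] -> 14 lines: mhen aanm gzyod aem utij eur vow vzrqn hiofj lhuo mgl wlp wxszz melun
Hunk 2: at line 5 remove [vow,vzrqn] add [ryrjw,bqn,hgt] -> 15 lines: mhen aanm gzyod aem utij eur ryrjw bqn hgt hiofj lhuo mgl wlp wxszz melun
Hunk 3: at line 9 remove [hiofj,lhuo,mgl] add [ccvcy,oixy] -> 14 lines: mhen aanm gzyod aem utij eur ryrjw bqn hgt ccvcy oixy wlp wxszz melun
Hunk 4: at line 10 remove [oixy] add [kbf,tyrj,tpo] -> 16 lines: mhen aanm gzyod aem utij eur ryrjw bqn hgt ccvcy kbf tyrj tpo wlp wxszz melun
Final line count: 16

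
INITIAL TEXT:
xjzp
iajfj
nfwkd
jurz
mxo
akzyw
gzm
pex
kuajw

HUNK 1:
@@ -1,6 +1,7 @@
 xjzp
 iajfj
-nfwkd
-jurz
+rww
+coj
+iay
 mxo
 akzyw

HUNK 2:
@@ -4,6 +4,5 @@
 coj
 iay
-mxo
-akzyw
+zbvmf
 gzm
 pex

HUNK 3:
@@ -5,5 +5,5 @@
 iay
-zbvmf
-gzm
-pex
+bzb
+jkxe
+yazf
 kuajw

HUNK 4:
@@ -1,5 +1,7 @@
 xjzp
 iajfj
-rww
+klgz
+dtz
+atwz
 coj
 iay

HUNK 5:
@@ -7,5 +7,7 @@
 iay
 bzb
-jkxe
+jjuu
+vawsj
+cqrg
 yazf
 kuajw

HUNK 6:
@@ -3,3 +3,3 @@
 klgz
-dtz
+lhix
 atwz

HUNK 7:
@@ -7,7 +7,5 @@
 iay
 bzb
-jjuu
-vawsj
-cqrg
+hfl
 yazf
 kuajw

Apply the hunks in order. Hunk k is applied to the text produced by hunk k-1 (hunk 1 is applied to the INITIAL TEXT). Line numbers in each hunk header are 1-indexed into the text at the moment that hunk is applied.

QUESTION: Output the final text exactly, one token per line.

Hunk 1: at line 1 remove [nfwkd,jurz] add [rww,coj,iay] -> 10 lines: xjzp iajfj rww coj iay mxo akzyw gzm pex kuajw
Hunk 2: at line 4 remove [mxo,akzyw] add [zbvmf] -> 9 lines: xjzp iajfj rww coj iay zbvmf gzm pex kuajw
Hunk 3: at line 5 remove [zbvmf,gzm,pex] add [bzb,jkxe,yazf] -> 9 lines: xjzp iajfj rww coj iay bzb jkxe yazf kuajw
Hunk 4: at line 1 remove [rww] add [klgz,dtz,atwz] -> 11 lines: xjzp iajfj klgz dtz atwz coj iay bzb jkxe yazf kuajw
Hunk 5: at line 7 remove [jkxe] add [jjuu,vawsj,cqrg] -> 13 lines: xjzp iajfj klgz dtz atwz coj iay bzb jjuu vawsj cqrg yazf kuajw
Hunk 6: at line 3 remove [dtz] add [lhix] -> 13 lines: xjzp iajfj klgz lhix atwz coj iay bzb jjuu vawsj cqrg yazf kuajw
Hunk 7: at line 7 remove [jjuu,vawsj,cqrg] add [hfl] -> 11 lines: xjzp iajfj klgz lhix atwz coj iay bzb hfl yazf kuajw

Answer: xjzp
iajfj
klgz
lhix
atwz
coj
iay
bzb
hfl
yazf
kuajw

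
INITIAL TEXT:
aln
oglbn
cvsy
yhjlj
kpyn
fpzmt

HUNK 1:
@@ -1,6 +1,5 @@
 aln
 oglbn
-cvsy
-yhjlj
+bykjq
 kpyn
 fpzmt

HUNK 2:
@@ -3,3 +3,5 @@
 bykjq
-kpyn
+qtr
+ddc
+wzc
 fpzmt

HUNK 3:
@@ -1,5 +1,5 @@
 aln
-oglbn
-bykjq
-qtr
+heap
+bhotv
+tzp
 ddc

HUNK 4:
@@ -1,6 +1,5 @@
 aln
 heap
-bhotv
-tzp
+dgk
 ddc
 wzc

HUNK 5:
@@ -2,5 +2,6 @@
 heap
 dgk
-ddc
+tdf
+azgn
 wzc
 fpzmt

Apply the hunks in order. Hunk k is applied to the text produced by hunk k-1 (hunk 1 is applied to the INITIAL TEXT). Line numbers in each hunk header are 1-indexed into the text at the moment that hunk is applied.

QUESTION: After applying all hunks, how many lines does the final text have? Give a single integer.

Answer: 7

Derivation:
Hunk 1: at line 1 remove [cvsy,yhjlj] add [bykjq] -> 5 lines: aln oglbn bykjq kpyn fpzmt
Hunk 2: at line 3 remove [kpyn] add [qtr,ddc,wzc] -> 7 lines: aln oglbn bykjq qtr ddc wzc fpzmt
Hunk 3: at line 1 remove [oglbn,bykjq,qtr] add [heap,bhotv,tzp] -> 7 lines: aln heap bhotv tzp ddc wzc fpzmt
Hunk 4: at line 1 remove [bhotv,tzp] add [dgk] -> 6 lines: aln heap dgk ddc wzc fpzmt
Hunk 5: at line 2 remove [ddc] add [tdf,azgn] -> 7 lines: aln heap dgk tdf azgn wzc fpzmt
Final line count: 7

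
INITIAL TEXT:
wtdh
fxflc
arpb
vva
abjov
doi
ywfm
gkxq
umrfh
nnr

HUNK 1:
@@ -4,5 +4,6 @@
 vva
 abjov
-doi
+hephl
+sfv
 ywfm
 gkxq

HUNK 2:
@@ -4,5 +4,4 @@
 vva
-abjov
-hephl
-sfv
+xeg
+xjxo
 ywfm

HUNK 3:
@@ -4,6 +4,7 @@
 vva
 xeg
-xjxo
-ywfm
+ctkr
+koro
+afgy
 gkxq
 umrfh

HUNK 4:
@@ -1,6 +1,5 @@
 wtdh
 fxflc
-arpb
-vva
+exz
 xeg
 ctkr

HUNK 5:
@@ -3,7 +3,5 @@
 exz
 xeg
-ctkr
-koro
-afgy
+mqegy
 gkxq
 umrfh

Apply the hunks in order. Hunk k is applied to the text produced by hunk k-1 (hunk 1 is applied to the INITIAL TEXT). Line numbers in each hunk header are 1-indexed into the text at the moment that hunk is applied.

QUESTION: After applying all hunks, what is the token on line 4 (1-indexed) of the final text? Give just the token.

Answer: xeg

Derivation:
Hunk 1: at line 4 remove [doi] add [hephl,sfv] -> 11 lines: wtdh fxflc arpb vva abjov hephl sfv ywfm gkxq umrfh nnr
Hunk 2: at line 4 remove [abjov,hephl,sfv] add [xeg,xjxo] -> 10 lines: wtdh fxflc arpb vva xeg xjxo ywfm gkxq umrfh nnr
Hunk 3: at line 4 remove [xjxo,ywfm] add [ctkr,koro,afgy] -> 11 lines: wtdh fxflc arpb vva xeg ctkr koro afgy gkxq umrfh nnr
Hunk 4: at line 1 remove [arpb,vva] add [exz] -> 10 lines: wtdh fxflc exz xeg ctkr koro afgy gkxq umrfh nnr
Hunk 5: at line 3 remove [ctkr,koro,afgy] add [mqegy] -> 8 lines: wtdh fxflc exz xeg mqegy gkxq umrfh nnr
Final line 4: xeg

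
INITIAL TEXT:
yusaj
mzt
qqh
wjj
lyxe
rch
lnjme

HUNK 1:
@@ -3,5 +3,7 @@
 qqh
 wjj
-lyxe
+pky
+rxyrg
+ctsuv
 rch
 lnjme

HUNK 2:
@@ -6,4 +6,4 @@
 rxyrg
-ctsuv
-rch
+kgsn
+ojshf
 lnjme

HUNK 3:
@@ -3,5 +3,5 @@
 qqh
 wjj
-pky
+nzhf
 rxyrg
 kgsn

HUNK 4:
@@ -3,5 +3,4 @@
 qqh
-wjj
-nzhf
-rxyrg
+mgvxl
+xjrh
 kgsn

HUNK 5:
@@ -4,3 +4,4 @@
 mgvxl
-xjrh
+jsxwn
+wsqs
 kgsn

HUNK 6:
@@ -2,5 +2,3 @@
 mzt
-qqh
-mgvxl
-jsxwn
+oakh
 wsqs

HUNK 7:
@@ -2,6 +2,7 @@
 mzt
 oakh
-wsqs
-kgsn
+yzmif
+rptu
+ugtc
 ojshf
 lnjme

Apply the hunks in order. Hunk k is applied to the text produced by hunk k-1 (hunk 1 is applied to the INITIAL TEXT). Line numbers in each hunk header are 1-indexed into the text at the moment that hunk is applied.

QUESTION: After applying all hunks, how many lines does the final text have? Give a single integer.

Answer: 8

Derivation:
Hunk 1: at line 3 remove [lyxe] add [pky,rxyrg,ctsuv] -> 9 lines: yusaj mzt qqh wjj pky rxyrg ctsuv rch lnjme
Hunk 2: at line 6 remove [ctsuv,rch] add [kgsn,ojshf] -> 9 lines: yusaj mzt qqh wjj pky rxyrg kgsn ojshf lnjme
Hunk 3: at line 3 remove [pky] add [nzhf] -> 9 lines: yusaj mzt qqh wjj nzhf rxyrg kgsn ojshf lnjme
Hunk 4: at line 3 remove [wjj,nzhf,rxyrg] add [mgvxl,xjrh] -> 8 lines: yusaj mzt qqh mgvxl xjrh kgsn ojshf lnjme
Hunk 5: at line 4 remove [xjrh] add [jsxwn,wsqs] -> 9 lines: yusaj mzt qqh mgvxl jsxwn wsqs kgsn ojshf lnjme
Hunk 6: at line 2 remove [qqh,mgvxl,jsxwn] add [oakh] -> 7 lines: yusaj mzt oakh wsqs kgsn ojshf lnjme
Hunk 7: at line 2 remove [wsqs,kgsn] add [yzmif,rptu,ugtc] -> 8 lines: yusaj mzt oakh yzmif rptu ugtc ojshf lnjme
Final line count: 8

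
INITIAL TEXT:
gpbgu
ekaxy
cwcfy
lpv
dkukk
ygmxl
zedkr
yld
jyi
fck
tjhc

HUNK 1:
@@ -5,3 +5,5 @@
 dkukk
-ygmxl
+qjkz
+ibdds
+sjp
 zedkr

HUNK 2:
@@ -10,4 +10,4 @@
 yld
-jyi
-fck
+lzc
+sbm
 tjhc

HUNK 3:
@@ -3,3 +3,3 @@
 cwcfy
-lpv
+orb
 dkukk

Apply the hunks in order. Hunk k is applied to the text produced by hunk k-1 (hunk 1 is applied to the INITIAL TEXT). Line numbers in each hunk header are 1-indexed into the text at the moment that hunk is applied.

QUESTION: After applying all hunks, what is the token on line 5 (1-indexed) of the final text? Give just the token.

Answer: dkukk

Derivation:
Hunk 1: at line 5 remove [ygmxl] add [qjkz,ibdds,sjp] -> 13 lines: gpbgu ekaxy cwcfy lpv dkukk qjkz ibdds sjp zedkr yld jyi fck tjhc
Hunk 2: at line 10 remove [jyi,fck] add [lzc,sbm] -> 13 lines: gpbgu ekaxy cwcfy lpv dkukk qjkz ibdds sjp zedkr yld lzc sbm tjhc
Hunk 3: at line 3 remove [lpv] add [orb] -> 13 lines: gpbgu ekaxy cwcfy orb dkukk qjkz ibdds sjp zedkr yld lzc sbm tjhc
Final line 5: dkukk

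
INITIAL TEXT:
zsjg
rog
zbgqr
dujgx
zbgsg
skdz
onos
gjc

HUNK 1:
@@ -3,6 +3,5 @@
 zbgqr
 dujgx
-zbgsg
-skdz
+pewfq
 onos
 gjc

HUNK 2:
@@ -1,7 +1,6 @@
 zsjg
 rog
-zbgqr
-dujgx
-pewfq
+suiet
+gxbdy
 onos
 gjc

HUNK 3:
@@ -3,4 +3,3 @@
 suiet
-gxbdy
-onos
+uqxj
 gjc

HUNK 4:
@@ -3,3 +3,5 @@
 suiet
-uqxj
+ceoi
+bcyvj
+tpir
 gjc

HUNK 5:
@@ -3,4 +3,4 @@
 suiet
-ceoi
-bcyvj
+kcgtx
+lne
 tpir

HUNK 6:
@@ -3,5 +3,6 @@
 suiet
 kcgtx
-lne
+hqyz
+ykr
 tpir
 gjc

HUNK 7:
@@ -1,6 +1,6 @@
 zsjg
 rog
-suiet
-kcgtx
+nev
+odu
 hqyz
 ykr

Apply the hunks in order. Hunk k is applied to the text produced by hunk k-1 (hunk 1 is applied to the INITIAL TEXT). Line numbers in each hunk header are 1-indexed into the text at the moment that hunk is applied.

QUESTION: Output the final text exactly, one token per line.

Answer: zsjg
rog
nev
odu
hqyz
ykr
tpir
gjc

Derivation:
Hunk 1: at line 3 remove [zbgsg,skdz] add [pewfq] -> 7 lines: zsjg rog zbgqr dujgx pewfq onos gjc
Hunk 2: at line 1 remove [zbgqr,dujgx,pewfq] add [suiet,gxbdy] -> 6 lines: zsjg rog suiet gxbdy onos gjc
Hunk 3: at line 3 remove [gxbdy,onos] add [uqxj] -> 5 lines: zsjg rog suiet uqxj gjc
Hunk 4: at line 3 remove [uqxj] add [ceoi,bcyvj,tpir] -> 7 lines: zsjg rog suiet ceoi bcyvj tpir gjc
Hunk 5: at line 3 remove [ceoi,bcyvj] add [kcgtx,lne] -> 7 lines: zsjg rog suiet kcgtx lne tpir gjc
Hunk 6: at line 3 remove [lne] add [hqyz,ykr] -> 8 lines: zsjg rog suiet kcgtx hqyz ykr tpir gjc
Hunk 7: at line 1 remove [suiet,kcgtx] add [nev,odu] -> 8 lines: zsjg rog nev odu hqyz ykr tpir gjc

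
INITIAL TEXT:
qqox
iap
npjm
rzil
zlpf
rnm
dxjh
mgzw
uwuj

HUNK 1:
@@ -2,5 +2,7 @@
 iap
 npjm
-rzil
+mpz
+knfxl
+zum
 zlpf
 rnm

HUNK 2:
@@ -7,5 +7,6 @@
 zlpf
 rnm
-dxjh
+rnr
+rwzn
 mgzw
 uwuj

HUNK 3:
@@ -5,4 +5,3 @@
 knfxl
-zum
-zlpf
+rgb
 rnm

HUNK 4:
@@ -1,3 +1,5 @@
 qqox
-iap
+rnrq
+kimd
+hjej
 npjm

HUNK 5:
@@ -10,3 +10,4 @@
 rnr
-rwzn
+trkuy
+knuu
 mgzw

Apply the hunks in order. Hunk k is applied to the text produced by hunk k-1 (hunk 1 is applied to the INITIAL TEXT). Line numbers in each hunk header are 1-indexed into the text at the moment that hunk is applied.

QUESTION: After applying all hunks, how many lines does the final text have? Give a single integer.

Answer: 14

Derivation:
Hunk 1: at line 2 remove [rzil] add [mpz,knfxl,zum] -> 11 lines: qqox iap npjm mpz knfxl zum zlpf rnm dxjh mgzw uwuj
Hunk 2: at line 7 remove [dxjh] add [rnr,rwzn] -> 12 lines: qqox iap npjm mpz knfxl zum zlpf rnm rnr rwzn mgzw uwuj
Hunk 3: at line 5 remove [zum,zlpf] add [rgb] -> 11 lines: qqox iap npjm mpz knfxl rgb rnm rnr rwzn mgzw uwuj
Hunk 4: at line 1 remove [iap] add [rnrq,kimd,hjej] -> 13 lines: qqox rnrq kimd hjej npjm mpz knfxl rgb rnm rnr rwzn mgzw uwuj
Hunk 5: at line 10 remove [rwzn] add [trkuy,knuu] -> 14 lines: qqox rnrq kimd hjej npjm mpz knfxl rgb rnm rnr trkuy knuu mgzw uwuj
Final line count: 14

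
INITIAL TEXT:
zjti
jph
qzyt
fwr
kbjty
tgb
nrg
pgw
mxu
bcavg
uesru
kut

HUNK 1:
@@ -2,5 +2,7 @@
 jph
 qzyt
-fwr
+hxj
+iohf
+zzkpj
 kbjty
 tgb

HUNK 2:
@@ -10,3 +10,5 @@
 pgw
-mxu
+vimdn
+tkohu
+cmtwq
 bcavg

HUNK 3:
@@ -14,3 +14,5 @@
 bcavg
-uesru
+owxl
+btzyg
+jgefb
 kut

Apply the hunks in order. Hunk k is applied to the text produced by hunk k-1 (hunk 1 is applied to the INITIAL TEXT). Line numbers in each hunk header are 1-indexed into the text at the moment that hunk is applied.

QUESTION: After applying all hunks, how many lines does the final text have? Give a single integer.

Answer: 18

Derivation:
Hunk 1: at line 2 remove [fwr] add [hxj,iohf,zzkpj] -> 14 lines: zjti jph qzyt hxj iohf zzkpj kbjty tgb nrg pgw mxu bcavg uesru kut
Hunk 2: at line 10 remove [mxu] add [vimdn,tkohu,cmtwq] -> 16 lines: zjti jph qzyt hxj iohf zzkpj kbjty tgb nrg pgw vimdn tkohu cmtwq bcavg uesru kut
Hunk 3: at line 14 remove [uesru] add [owxl,btzyg,jgefb] -> 18 lines: zjti jph qzyt hxj iohf zzkpj kbjty tgb nrg pgw vimdn tkohu cmtwq bcavg owxl btzyg jgefb kut
Final line count: 18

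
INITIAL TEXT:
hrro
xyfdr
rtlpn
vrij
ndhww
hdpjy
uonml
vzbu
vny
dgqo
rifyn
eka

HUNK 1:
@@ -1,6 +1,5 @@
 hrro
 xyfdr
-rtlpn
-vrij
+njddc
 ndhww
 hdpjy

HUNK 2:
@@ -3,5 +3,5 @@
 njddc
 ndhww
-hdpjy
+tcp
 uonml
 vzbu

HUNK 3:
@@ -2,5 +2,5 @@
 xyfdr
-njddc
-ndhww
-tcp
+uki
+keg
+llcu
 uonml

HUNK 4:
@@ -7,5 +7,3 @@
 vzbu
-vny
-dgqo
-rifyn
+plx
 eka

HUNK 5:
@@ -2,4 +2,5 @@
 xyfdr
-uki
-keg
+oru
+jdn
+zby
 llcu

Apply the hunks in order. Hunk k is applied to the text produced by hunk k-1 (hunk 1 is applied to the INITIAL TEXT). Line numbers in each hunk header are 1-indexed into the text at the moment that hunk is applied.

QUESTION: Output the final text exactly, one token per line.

Answer: hrro
xyfdr
oru
jdn
zby
llcu
uonml
vzbu
plx
eka

Derivation:
Hunk 1: at line 1 remove [rtlpn,vrij] add [njddc] -> 11 lines: hrro xyfdr njddc ndhww hdpjy uonml vzbu vny dgqo rifyn eka
Hunk 2: at line 3 remove [hdpjy] add [tcp] -> 11 lines: hrro xyfdr njddc ndhww tcp uonml vzbu vny dgqo rifyn eka
Hunk 3: at line 2 remove [njddc,ndhww,tcp] add [uki,keg,llcu] -> 11 lines: hrro xyfdr uki keg llcu uonml vzbu vny dgqo rifyn eka
Hunk 4: at line 7 remove [vny,dgqo,rifyn] add [plx] -> 9 lines: hrro xyfdr uki keg llcu uonml vzbu plx eka
Hunk 5: at line 2 remove [uki,keg] add [oru,jdn,zby] -> 10 lines: hrro xyfdr oru jdn zby llcu uonml vzbu plx eka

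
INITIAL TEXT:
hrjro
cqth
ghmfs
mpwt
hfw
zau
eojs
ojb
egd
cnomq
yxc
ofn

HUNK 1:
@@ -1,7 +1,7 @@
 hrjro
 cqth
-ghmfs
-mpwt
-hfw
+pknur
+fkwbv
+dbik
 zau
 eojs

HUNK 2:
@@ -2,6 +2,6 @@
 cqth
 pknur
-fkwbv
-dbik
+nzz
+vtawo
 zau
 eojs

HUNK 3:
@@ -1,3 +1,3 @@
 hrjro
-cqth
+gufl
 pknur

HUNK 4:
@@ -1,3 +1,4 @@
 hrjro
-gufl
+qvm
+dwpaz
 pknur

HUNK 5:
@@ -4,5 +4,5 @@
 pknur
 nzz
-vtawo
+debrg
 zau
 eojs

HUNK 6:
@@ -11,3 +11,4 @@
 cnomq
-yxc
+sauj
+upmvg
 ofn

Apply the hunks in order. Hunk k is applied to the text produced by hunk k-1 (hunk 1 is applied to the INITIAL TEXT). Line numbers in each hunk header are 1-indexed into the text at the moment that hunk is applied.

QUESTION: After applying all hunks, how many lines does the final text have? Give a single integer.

Hunk 1: at line 1 remove [ghmfs,mpwt,hfw] add [pknur,fkwbv,dbik] -> 12 lines: hrjro cqth pknur fkwbv dbik zau eojs ojb egd cnomq yxc ofn
Hunk 2: at line 2 remove [fkwbv,dbik] add [nzz,vtawo] -> 12 lines: hrjro cqth pknur nzz vtawo zau eojs ojb egd cnomq yxc ofn
Hunk 3: at line 1 remove [cqth] add [gufl] -> 12 lines: hrjro gufl pknur nzz vtawo zau eojs ojb egd cnomq yxc ofn
Hunk 4: at line 1 remove [gufl] add [qvm,dwpaz] -> 13 lines: hrjro qvm dwpaz pknur nzz vtawo zau eojs ojb egd cnomq yxc ofn
Hunk 5: at line 4 remove [vtawo] add [debrg] -> 13 lines: hrjro qvm dwpaz pknur nzz debrg zau eojs ojb egd cnomq yxc ofn
Hunk 6: at line 11 remove [yxc] add [sauj,upmvg] -> 14 lines: hrjro qvm dwpaz pknur nzz debrg zau eojs ojb egd cnomq sauj upmvg ofn
Final line count: 14

Answer: 14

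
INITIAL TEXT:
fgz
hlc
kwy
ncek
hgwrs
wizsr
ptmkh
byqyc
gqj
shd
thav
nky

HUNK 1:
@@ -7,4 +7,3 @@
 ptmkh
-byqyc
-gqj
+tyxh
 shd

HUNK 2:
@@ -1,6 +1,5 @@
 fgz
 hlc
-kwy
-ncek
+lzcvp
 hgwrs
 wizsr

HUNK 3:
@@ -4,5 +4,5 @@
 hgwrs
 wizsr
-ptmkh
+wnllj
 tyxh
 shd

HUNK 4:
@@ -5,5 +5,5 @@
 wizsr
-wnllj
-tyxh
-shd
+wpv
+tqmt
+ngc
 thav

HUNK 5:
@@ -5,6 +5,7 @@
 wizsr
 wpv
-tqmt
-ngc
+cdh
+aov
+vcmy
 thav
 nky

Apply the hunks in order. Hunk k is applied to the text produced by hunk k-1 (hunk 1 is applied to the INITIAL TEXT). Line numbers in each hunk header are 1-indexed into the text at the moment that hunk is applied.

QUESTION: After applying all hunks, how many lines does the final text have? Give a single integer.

Answer: 11

Derivation:
Hunk 1: at line 7 remove [byqyc,gqj] add [tyxh] -> 11 lines: fgz hlc kwy ncek hgwrs wizsr ptmkh tyxh shd thav nky
Hunk 2: at line 1 remove [kwy,ncek] add [lzcvp] -> 10 lines: fgz hlc lzcvp hgwrs wizsr ptmkh tyxh shd thav nky
Hunk 3: at line 4 remove [ptmkh] add [wnllj] -> 10 lines: fgz hlc lzcvp hgwrs wizsr wnllj tyxh shd thav nky
Hunk 4: at line 5 remove [wnllj,tyxh,shd] add [wpv,tqmt,ngc] -> 10 lines: fgz hlc lzcvp hgwrs wizsr wpv tqmt ngc thav nky
Hunk 5: at line 5 remove [tqmt,ngc] add [cdh,aov,vcmy] -> 11 lines: fgz hlc lzcvp hgwrs wizsr wpv cdh aov vcmy thav nky
Final line count: 11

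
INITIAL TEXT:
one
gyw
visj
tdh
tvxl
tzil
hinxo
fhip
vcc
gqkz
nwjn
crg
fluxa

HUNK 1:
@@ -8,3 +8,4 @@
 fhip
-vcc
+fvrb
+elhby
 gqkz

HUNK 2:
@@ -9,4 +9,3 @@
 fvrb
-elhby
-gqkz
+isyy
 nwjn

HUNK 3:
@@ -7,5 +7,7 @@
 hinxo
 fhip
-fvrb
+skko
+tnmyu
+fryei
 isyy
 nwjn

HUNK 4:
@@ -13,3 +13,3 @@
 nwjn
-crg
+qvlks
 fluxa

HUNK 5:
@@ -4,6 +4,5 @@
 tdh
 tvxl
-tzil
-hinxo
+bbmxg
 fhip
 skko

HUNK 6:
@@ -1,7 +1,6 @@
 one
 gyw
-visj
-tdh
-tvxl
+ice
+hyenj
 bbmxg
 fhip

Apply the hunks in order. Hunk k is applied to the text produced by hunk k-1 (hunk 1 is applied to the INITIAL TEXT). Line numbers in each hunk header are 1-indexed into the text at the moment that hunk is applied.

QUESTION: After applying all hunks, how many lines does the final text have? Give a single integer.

Answer: 13

Derivation:
Hunk 1: at line 8 remove [vcc] add [fvrb,elhby] -> 14 lines: one gyw visj tdh tvxl tzil hinxo fhip fvrb elhby gqkz nwjn crg fluxa
Hunk 2: at line 9 remove [elhby,gqkz] add [isyy] -> 13 lines: one gyw visj tdh tvxl tzil hinxo fhip fvrb isyy nwjn crg fluxa
Hunk 3: at line 7 remove [fvrb] add [skko,tnmyu,fryei] -> 15 lines: one gyw visj tdh tvxl tzil hinxo fhip skko tnmyu fryei isyy nwjn crg fluxa
Hunk 4: at line 13 remove [crg] add [qvlks] -> 15 lines: one gyw visj tdh tvxl tzil hinxo fhip skko tnmyu fryei isyy nwjn qvlks fluxa
Hunk 5: at line 4 remove [tzil,hinxo] add [bbmxg] -> 14 lines: one gyw visj tdh tvxl bbmxg fhip skko tnmyu fryei isyy nwjn qvlks fluxa
Hunk 6: at line 1 remove [visj,tdh,tvxl] add [ice,hyenj] -> 13 lines: one gyw ice hyenj bbmxg fhip skko tnmyu fryei isyy nwjn qvlks fluxa
Final line count: 13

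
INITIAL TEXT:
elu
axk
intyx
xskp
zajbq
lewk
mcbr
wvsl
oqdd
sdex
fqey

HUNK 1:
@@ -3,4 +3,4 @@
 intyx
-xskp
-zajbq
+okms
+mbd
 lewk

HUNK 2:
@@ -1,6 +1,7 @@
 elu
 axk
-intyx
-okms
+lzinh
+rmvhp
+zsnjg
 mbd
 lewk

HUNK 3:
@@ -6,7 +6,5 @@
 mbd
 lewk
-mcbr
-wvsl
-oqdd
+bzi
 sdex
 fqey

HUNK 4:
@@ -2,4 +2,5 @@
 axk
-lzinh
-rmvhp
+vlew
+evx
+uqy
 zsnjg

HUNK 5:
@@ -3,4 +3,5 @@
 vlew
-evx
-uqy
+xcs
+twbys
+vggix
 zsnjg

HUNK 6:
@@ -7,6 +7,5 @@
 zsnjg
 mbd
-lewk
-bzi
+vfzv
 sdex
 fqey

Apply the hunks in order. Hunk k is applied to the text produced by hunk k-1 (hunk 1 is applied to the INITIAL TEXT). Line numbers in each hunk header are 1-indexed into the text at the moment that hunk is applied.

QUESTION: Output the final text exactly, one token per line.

Hunk 1: at line 3 remove [xskp,zajbq] add [okms,mbd] -> 11 lines: elu axk intyx okms mbd lewk mcbr wvsl oqdd sdex fqey
Hunk 2: at line 1 remove [intyx,okms] add [lzinh,rmvhp,zsnjg] -> 12 lines: elu axk lzinh rmvhp zsnjg mbd lewk mcbr wvsl oqdd sdex fqey
Hunk 3: at line 6 remove [mcbr,wvsl,oqdd] add [bzi] -> 10 lines: elu axk lzinh rmvhp zsnjg mbd lewk bzi sdex fqey
Hunk 4: at line 2 remove [lzinh,rmvhp] add [vlew,evx,uqy] -> 11 lines: elu axk vlew evx uqy zsnjg mbd lewk bzi sdex fqey
Hunk 5: at line 3 remove [evx,uqy] add [xcs,twbys,vggix] -> 12 lines: elu axk vlew xcs twbys vggix zsnjg mbd lewk bzi sdex fqey
Hunk 6: at line 7 remove [lewk,bzi] add [vfzv] -> 11 lines: elu axk vlew xcs twbys vggix zsnjg mbd vfzv sdex fqey

Answer: elu
axk
vlew
xcs
twbys
vggix
zsnjg
mbd
vfzv
sdex
fqey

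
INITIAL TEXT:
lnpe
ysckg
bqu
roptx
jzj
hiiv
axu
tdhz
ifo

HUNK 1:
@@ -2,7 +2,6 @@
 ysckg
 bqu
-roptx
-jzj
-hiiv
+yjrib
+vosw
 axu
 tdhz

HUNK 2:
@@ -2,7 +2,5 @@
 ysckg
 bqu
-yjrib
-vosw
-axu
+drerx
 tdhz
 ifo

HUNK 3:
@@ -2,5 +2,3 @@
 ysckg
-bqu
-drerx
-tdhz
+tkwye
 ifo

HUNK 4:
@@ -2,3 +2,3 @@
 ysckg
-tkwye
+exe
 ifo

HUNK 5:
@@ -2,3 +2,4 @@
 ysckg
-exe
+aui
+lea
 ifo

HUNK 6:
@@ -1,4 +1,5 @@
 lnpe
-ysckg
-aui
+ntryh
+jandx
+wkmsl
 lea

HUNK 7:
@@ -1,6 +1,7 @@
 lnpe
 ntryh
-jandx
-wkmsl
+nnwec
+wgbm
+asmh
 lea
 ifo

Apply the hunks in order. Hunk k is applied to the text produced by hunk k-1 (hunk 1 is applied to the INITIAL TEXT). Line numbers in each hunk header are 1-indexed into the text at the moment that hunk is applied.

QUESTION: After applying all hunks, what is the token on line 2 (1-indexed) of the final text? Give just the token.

Answer: ntryh

Derivation:
Hunk 1: at line 2 remove [roptx,jzj,hiiv] add [yjrib,vosw] -> 8 lines: lnpe ysckg bqu yjrib vosw axu tdhz ifo
Hunk 2: at line 2 remove [yjrib,vosw,axu] add [drerx] -> 6 lines: lnpe ysckg bqu drerx tdhz ifo
Hunk 3: at line 2 remove [bqu,drerx,tdhz] add [tkwye] -> 4 lines: lnpe ysckg tkwye ifo
Hunk 4: at line 2 remove [tkwye] add [exe] -> 4 lines: lnpe ysckg exe ifo
Hunk 5: at line 2 remove [exe] add [aui,lea] -> 5 lines: lnpe ysckg aui lea ifo
Hunk 6: at line 1 remove [ysckg,aui] add [ntryh,jandx,wkmsl] -> 6 lines: lnpe ntryh jandx wkmsl lea ifo
Hunk 7: at line 1 remove [jandx,wkmsl] add [nnwec,wgbm,asmh] -> 7 lines: lnpe ntryh nnwec wgbm asmh lea ifo
Final line 2: ntryh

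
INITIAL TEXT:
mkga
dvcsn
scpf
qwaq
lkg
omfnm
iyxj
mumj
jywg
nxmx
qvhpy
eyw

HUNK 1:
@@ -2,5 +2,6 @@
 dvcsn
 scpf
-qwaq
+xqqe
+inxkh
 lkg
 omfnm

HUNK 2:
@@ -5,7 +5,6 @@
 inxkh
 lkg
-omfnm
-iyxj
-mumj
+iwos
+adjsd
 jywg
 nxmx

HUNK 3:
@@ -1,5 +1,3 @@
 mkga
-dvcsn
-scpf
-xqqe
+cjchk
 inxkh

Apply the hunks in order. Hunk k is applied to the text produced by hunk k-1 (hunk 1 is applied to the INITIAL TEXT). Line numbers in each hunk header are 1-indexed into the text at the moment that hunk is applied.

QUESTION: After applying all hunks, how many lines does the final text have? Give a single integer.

Hunk 1: at line 2 remove [qwaq] add [xqqe,inxkh] -> 13 lines: mkga dvcsn scpf xqqe inxkh lkg omfnm iyxj mumj jywg nxmx qvhpy eyw
Hunk 2: at line 5 remove [omfnm,iyxj,mumj] add [iwos,adjsd] -> 12 lines: mkga dvcsn scpf xqqe inxkh lkg iwos adjsd jywg nxmx qvhpy eyw
Hunk 3: at line 1 remove [dvcsn,scpf,xqqe] add [cjchk] -> 10 lines: mkga cjchk inxkh lkg iwos adjsd jywg nxmx qvhpy eyw
Final line count: 10

Answer: 10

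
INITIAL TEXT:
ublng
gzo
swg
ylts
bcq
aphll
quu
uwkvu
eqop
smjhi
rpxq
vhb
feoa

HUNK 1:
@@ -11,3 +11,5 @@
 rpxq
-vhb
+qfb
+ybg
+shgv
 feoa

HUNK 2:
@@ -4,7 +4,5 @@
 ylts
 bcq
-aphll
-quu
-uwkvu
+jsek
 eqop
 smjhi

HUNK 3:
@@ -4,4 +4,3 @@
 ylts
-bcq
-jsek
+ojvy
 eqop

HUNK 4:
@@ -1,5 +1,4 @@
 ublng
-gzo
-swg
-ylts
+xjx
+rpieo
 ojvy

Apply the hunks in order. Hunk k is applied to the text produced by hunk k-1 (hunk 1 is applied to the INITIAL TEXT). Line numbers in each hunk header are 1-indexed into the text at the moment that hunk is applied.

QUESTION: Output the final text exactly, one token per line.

Answer: ublng
xjx
rpieo
ojvy
eqop
smjhi
rpxq
qfb
ybg
shgv
feoa

Derivation:
Hunk 1: at line 11 remove [vhb] add [qfb,ybg,shgv] -> 15 lines: ublng gzo swg ylts bcq aphll quu uwkvu eqop smjhi rpxq qfb ybg shgv feoa
Hunk 2: at line 4 remove [aphll,quu,uwkvu] add [jsek] -> 13 lines: ublng gzo swg ylts bcq jsek eqop smjhi rpxq qfb ybg shgv feoa
Hunk 3: at line 4 remove [bcq,jsek] add [ojvy] -> 12 lines: ublng gzo swg ylts ojvy eqop smjhi rpxq qfb ybg shgv feoa
Hunk 4: at line 1 remove [gzo,swg,ylts] add [xjx,rpieo] -> 11 lines: ublng xjx rpieo ojvy eqop smjhi rpxq qfb ybg shgv feoa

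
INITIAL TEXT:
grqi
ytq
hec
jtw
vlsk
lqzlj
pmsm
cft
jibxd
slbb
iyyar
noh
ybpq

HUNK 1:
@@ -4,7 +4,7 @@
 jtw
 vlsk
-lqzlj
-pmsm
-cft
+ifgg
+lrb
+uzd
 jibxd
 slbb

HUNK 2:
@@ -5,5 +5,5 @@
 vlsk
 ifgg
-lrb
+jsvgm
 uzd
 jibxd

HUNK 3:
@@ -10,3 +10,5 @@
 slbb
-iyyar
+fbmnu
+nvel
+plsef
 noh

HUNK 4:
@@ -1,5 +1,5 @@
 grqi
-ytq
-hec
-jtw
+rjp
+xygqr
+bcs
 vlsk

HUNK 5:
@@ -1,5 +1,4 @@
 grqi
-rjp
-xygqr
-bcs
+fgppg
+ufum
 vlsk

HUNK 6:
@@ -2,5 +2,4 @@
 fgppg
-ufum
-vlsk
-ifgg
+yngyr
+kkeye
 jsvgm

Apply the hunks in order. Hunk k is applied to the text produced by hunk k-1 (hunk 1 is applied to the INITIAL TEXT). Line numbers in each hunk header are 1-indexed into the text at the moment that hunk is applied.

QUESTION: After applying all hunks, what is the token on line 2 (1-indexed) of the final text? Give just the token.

Answer: fgppg

Derivation:
Hunk 1: at line 4 remove [lqzlj,pmsm,cft] add [ifgg,lrb,uzd] -> 13 lines: grqi ytq hec jtw vlsk ifgg lrb uzd jibxd slbb iyyar noh ybpq
Hunk 2: at line 5 remove [lrb] add [jsvgm] -> 13 lines: grqi ytq hec jtw vlsk ifgg jsvgm uzd jibxd slbb iyyar noh ybpq
Hunk 3: at line 10 remove [iyyar] add [fbmnu,nvel,plsef] -> 15 lines: grqi ytq hec jtw vlsk ifgg jsvgm uzd jibxd slbb fbmnu nvel plsef noh ybpq
Hunk 4: at line 1 remove [ytq,hec,jtw] add [rjp,xygqr,bcs] -> 15 lines: grqi rjp xygqr bcs vlsk ifgg jsvgm uzd jibxd slbb fbmnu nvel plsef noh ybpq
Hunk 5: at line 1 remove [rjp,xygqr,bcs] add [fgppg,ufum] -> 14 lines: grqi fgppg ufum vlsk ifgg jsvgm uzd jibxd slbb fbmnu nvel plsef noh ybpq
Hunk 6: at line 2 remove [ufum,vlsk,ifgg] add [yngyr,kkeye] -> 13 lines: grqi fgppg yngyr kkeye jsvgm uzd jibxd slbb fbmnu nvel plsef noh ybpq
Final line 2: fgppg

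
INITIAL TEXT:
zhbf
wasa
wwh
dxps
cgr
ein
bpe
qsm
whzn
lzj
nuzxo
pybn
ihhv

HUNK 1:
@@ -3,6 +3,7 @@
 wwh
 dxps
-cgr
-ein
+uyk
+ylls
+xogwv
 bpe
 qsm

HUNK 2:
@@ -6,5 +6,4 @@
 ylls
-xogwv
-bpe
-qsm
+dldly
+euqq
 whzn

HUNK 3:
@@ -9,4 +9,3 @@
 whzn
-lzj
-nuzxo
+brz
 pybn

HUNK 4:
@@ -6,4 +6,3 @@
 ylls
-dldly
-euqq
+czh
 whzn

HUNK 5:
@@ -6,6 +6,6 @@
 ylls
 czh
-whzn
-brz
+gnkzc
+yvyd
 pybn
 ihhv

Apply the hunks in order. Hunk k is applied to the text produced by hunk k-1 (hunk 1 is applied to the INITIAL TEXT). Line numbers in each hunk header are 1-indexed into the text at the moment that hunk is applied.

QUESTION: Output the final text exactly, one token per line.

Answer: zhbf
wasa
wwh
dxps
uyk
ylls
czh
gnkzc
yvyd
pybn
ihhv

Derivation:
Hunk 1: at line 3 remove [cgr,ein] add [uyk,ylls,xogwv] -> 14 lines: zhbf wasa wwh dxps uyk ylls xogwv bpe qsm whzn lzj nuzxo pybn ihhv
Hunk 2: at line 6 remove [xogwv,bpe,qsm] add [dldly,euqq] -> 13 lines: zhbf wasa wwh dxps uyk ylls dldly euqq whzn lzj nuzxo pybn ihhv
Hunk 3: at line 9 remove [lzj,nuzxo] add [brz] -> 12 lines: zhbf wasa wwh dxps uyk ylls dldly euqq whzn brz pybn ihhv
Hunk 4: at line 6 remove [dldly,euqq] add [czh] -> 11 lines: zhbf wasa wwh dxps uyk ylls czh whzn brz pybn ihhv
Hunk 5: at line 6 remove [whzn,brz] add [gnkzc,yvyd] -> 11 lines: zhbf wasa wwh dxps uyk ylls czh gnkzc yvyd pybn ihhv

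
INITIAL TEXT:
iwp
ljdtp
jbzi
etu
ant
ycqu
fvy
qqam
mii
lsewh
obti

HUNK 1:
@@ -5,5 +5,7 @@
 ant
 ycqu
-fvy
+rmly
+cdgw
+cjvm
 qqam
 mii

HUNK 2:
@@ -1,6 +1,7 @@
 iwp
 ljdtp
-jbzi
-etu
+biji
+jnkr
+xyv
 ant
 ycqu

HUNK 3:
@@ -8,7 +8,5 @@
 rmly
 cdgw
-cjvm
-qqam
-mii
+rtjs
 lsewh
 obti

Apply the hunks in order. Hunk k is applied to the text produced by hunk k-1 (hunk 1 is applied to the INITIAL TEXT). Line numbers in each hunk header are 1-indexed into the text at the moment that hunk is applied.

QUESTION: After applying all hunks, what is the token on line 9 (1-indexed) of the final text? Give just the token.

Hunk 1: at line 5 remove [fvy] add [rmly,cdgw,cjvm] -> 13 lines: iwp ljdtp jbzi etu ant ycqu rmly cdgw cjvm qqam mii lsewh obti
Hunk 2: at line 1 remove [jbzi,etu] add [biji,jnkr,xyv] -> 14 lines: iwp ljdtp biji jnkr xyv ant ycqu rmly cdgw cjvm qqam mii lsewh obti
Hunk 3: at line 8 remove [cjvm,qqam,mii] add [rtjs] -> 12 lines: iwp ljdtp biji jnkr xyv ant ycqu rmly cdgw rtjs lsewh obti
Final line 9: cdgw

Answer: cdgw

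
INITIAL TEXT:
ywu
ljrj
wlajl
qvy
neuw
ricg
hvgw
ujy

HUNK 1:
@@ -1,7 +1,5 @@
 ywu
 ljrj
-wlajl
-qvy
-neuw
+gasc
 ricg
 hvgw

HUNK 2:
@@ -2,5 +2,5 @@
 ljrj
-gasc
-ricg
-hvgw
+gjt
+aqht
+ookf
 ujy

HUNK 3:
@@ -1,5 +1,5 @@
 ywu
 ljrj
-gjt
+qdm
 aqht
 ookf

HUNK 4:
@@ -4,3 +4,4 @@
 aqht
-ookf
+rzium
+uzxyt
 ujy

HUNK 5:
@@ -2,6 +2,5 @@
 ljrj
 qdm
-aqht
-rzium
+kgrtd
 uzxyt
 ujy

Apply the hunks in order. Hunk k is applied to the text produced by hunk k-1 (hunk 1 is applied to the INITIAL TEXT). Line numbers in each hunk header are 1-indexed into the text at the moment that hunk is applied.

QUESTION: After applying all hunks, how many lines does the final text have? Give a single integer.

Hunk 1: at line 1 remove [wlajl,qvy,neuw] add [gasc] -> 6 lines: ywu ljrj gasc ricg hvgw ujy
Hunk 2: at line 2 remove [gasc,ricg,hvgw] add [gjt,aqht,ookf] -> 6 lines: ywu ljrj gjt aqht ookf ujy
Hunk 3: at line 1 remove [gjt] add [qdm] -> 6 lines: ywu ljrj qdm aqht ookf ujy
Hunk 4: at line 4 remove [ookf] add [rzium,uzxyt] -> 7 lines: ywu ljrj qdm aqht rzium uzxyt ujy
Hunk 5: at line 2 remove [aqht,rzium] add [kgrtd] -> 6 lines: ywu ljrj qdm kgrtd uzxyt ujy
Final line count: 6

Answer: 6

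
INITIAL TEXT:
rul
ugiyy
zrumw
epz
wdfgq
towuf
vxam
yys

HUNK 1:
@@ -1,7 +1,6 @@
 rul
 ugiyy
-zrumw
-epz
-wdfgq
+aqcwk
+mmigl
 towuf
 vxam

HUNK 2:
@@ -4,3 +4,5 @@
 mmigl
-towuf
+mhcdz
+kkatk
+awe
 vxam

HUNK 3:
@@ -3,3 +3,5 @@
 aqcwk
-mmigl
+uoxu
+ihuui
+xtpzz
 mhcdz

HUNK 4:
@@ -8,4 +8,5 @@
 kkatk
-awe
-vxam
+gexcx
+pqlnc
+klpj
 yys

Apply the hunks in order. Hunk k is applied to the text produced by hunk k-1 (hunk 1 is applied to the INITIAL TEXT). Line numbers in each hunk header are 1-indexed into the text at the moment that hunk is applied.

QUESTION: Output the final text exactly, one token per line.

Hunk 1: at line 1 remove [zrumw,epz,wdfgq] add [aqcwk,mmigl] -> 7 lines: rul ugiyy aqcwk mmigl towuf vxam yys
Hunk 2: at line 4 remove [towuf] add [mhcdz,kkatk,awe] -> 9 lines: rul ugiyy aqcwk mmigl mhcdz kkatk awe vxam yys
Hunk 3: at line 3 remove [mmigl] add [uoxu,ihuui,xtpzz] -> 11 lines: rul ugiyy aqcwk uoxu ihuui xtpzz mhcdz kkatk awe vxam yys
Hunk 4: at line 8 remove [awe,vxam] add [gexcx,pqlnc,klpj] -> 12 lines: rul ugiyy aqcwk uoxu ihuui xtpzz mhcdz kkatk gexcx pqlnc klpj yys

Answer: rul
ugiyy
aqcwk
uoxu
ihuui
xtpzz
mhcdz
kkatk
gexcx
pqlnc
klpj
yys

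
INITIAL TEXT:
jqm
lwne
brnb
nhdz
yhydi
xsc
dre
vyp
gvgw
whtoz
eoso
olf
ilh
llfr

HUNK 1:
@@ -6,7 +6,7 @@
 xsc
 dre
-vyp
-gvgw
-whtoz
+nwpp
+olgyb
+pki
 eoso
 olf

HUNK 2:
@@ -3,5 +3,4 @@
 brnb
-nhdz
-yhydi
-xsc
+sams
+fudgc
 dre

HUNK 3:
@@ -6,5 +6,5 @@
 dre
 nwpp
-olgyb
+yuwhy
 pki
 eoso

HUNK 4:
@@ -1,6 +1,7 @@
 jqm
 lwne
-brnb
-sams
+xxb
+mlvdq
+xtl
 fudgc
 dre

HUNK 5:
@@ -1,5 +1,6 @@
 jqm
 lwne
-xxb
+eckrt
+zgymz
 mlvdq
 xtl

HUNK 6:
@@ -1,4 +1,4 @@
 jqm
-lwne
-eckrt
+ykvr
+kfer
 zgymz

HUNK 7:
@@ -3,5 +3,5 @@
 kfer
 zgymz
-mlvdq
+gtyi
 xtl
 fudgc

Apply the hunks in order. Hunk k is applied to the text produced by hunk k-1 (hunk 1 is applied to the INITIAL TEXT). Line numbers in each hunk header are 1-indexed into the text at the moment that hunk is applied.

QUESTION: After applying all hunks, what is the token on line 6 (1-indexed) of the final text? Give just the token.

Hunk 1: at line 6 remove [vyp,gvgw,whtoz] add [nwpp,olgyb,pki] -> 14 lines: jqm lwne brnb nhdz yhydi xsc dre nwpp olgyb pki eoso olf ilh llfr
Hunk 2: at line 3 remove [nhdz,yhydi,xsc] add [sams,fudgc] -> 13 lines: jqm lwne brnb sams fudgc dre nwpp olgyb pki eoso olf ilh llfr
Hunk 3: at line 6 remove [olgyb] add [yuwhy] -> 13 lines: jqm lwne brnb sams fudgc dre nwpp yuwhy pki eoso olf ilh llfr
Hunk 4: at line 1 remove [brnb,sams] add [xxb,mlvdq,xtl] -> 14 lines: jqm lwne xxb mlvdq xtl fudgc dre nwpp yuwhy pki eoso olf ilh llfr
Hunk 5: at line 1 remove [xxb] add [eckrt,zgymz] -> 15 lines: jqm lwne eckrt zgymz mlvdq xtl fudgc dre nwpp yuwhy pki eoso olf ilh llfr
Hunk 6: at line 1 remove [lwne,eckrt] add [ykvr,kfer] -> 15 lines: jqm ykvr kfer zgymz mlvdq xtl fudgc dre nwpp yuwhy pki eoso olf ilh llfr
Hunk 7: at line 3 remove [mlvdq] add [gtyi] -> 15 lines: jqm ykvr kfer zgymz gtyi xtl fudgc dre nwpp yuwhy pki eoso olf ilh llfr
Final line 6: xtl

Answer: xtl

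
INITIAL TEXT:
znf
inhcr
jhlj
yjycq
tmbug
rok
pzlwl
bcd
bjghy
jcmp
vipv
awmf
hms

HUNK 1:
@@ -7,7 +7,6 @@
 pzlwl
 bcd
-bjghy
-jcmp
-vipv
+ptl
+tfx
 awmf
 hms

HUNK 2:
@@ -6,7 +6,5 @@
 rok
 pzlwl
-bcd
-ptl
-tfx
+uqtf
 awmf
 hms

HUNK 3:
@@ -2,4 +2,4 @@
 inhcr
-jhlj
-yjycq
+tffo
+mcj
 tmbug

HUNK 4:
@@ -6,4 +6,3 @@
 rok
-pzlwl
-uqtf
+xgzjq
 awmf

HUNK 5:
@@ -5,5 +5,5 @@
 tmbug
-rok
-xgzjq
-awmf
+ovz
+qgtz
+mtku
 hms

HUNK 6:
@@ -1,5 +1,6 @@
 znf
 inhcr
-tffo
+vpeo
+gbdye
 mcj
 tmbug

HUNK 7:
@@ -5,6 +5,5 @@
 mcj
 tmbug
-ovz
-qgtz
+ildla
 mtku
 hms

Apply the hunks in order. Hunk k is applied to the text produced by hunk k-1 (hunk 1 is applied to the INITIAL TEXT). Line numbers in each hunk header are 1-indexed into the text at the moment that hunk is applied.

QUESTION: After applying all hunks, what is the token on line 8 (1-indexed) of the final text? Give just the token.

Hunk 1: at line 7 remove [bjghy,jcmp,vipv] add [ptl,tfx] -> 12 lines: znf inhcr jhlj yjycq tmbug rok pzlwl bcd ptl tfx awmf hms
Hunk 2: at line 6 remove [bcd,ptl,tfx] add [uqtf] -> 10 lines: znf inhcr jhlj yjycq tmbug rok pzlwl uqtf awmf hms
Hunk 3: at line 2 remove [jhlj,yjycq] add [tffo,mcj] -> 10 lines: znf inhcr tffo mcj tmbug rok pzlwl uqtf awmf hms
Hunk 4: at line 6 remove [pzlwl,uqtf] add [xgzjq] -> 9 lines: znf inhcr tffo mcj tmbug rok xgzjq awmf hms
Hunk 5: at line 5 remove [rok,xgzjq,awmf] add [ovz,qgtz,mtku] -> 9 lines: znf inhcr tffo mcj tmbug ovz qgtz mtku hms
Hunk 6: at line 1 remove [tffo] add [vpeo,gbdye] -> 10 lines: znf inhcr vpeo gbdye mcj tmbug ovz qgtz mtku hms
Hunk 7: at line 5 remove [ovz,qgtz] add [ildla] -> 9 lines: znf inhcr vpeo gbdye mcj tmbug ildla mtku hms
Final line 8: mtku

Answer: mtku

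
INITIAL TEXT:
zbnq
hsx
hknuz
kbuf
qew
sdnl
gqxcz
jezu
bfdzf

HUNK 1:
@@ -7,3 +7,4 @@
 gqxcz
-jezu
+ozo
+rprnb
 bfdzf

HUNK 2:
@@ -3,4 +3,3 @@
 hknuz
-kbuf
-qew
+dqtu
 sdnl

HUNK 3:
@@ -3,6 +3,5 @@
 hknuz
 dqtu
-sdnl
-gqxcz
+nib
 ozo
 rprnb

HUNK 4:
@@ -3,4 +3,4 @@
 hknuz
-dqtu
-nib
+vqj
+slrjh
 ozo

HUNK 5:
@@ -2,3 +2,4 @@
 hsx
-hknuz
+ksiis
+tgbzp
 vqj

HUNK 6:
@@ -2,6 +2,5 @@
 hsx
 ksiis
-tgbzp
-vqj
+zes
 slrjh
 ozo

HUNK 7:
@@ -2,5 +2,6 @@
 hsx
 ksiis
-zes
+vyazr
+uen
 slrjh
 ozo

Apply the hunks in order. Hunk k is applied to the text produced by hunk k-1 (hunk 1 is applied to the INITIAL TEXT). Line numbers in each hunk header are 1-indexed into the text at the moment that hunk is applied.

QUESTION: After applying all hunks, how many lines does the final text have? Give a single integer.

Hunk 1: at line 7 remove [jezu] add [ozo,rprnb] -> 10 lines: zbnq hsx hknuz kbuf qew sdnl gqxcz ozo rprnb bfdzf
Hunk 2: at line 3 remove [kbuf,qew] add [dqtu] -> 9 lines: zbnq hsx hknuz dqtu sdnl gqxcz ozo rprnb bfdzf
Hunk 3: at line 3 remove [sdnl,gqxcz] add [nib] -> 8 lines: zbnq hsx hknuz dqtu nib ozo rprnb bfdzf
Hunk 4: at line 3 remove [dqtu,nib] add [vqj,slrjh] -> 8 lines: zbnq hsx hknuz vqj slrjh ozo rprnb bfdzf
Hunk 5: at line 2 remove [hknuz] add [ksiis,tgbzp] -> 9 lines: zbnq hsx ksiis tgbzp vqj slrjh ozo rprnb bfdzf
Hunk 6: at line 2 remove [tgbzp,vqj] add [zes] -> 8 lines: zbnq hsx ksiis zes slrjh ozo rprnb bfdzf
Hunk 7: at line 2 remove [zes] add [vyazr,uen] -> 9 lines: zbnq hsx ksiis vyazr uen slrjh ozo rprnb bfdzf
Final line count: 9

Answer: 9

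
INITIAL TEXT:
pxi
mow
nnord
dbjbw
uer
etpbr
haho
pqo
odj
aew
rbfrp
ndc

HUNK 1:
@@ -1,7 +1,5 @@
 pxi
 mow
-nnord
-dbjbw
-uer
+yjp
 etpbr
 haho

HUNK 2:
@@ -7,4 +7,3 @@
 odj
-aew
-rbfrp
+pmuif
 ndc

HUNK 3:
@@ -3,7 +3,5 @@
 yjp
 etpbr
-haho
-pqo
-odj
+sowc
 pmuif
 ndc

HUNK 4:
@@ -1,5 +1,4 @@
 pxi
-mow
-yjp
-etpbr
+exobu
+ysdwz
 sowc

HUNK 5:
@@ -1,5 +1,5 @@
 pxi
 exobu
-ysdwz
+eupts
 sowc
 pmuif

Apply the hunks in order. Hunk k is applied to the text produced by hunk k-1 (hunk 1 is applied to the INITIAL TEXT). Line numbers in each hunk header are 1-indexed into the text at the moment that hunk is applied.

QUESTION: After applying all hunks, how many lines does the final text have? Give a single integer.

Answer: 6

Derivation:
Hunk 1: at line 1 remove [nnord,dbjbw,uer] add [yjp] -> 10 lines: pxi mow yjp etpbr haho pqo odj aew rbfrp ndc
Hunk 2: at line 7 remove [aew,rbfrp] add [pmuif] -> 9 lines: pxi mow yjp etpbr haho pqo odj pmuif ndc
Hunk 3: at line 3 remove [haho,pqo,odj] add [sowc] -> 7 lines: pxi mow yjp etpbr sowc pmuif ndc
Hunk 4: at line 1 remove [mow,yjp,etpbr] add [exobu,ysdwz] -> 6 lines: pxi exobu ysdwz sowc pmuif ndc
Hunk 5: at line 1 remove [ysdwz] add [eupts] -> 6 lines: pxi exobu eupts sowc pmuif ndc
Final line count: 6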